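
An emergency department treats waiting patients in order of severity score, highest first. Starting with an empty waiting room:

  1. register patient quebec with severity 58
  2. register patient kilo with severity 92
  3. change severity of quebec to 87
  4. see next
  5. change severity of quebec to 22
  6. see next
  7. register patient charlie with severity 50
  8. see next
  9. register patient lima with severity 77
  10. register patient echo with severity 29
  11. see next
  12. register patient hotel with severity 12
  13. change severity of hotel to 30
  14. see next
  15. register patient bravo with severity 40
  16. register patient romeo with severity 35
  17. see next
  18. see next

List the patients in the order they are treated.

add quebec (severity 58) → {quebec:58}
add kilo (severity 92) → {kilo:92, quebec:58}
update quebec to severity 87 → {kilo:92, quebec:87}
see next → kilo; now {quebec:87}
update quebec to severity 22 → {quebec:22}
see next → quebec; now {}
add charlie (severity 50) → {charlie:50}
see next → charlie; now {}
add lima (severity 77) → {lima:77}
add echo (severity 29) → {lima:77, echo:29}
see next → lima; now {echo:29}
add hotel (severity 12) → {echo:29, hotel:12}
update hotel to severity 30 → {hotel:30, echo:29}
see next → hotel; now {echo:29}
add bravo (severity 40) → {bravo:40, echo:29}
add romeo (severity 35) → {bravo:40, romeo:35, echo:29}
see next → bravo; now {romeo:35, echo:29}
see next → romeo; now {echo:29}

kilo, quebec, charlie, lima, hotel, bravo, romeo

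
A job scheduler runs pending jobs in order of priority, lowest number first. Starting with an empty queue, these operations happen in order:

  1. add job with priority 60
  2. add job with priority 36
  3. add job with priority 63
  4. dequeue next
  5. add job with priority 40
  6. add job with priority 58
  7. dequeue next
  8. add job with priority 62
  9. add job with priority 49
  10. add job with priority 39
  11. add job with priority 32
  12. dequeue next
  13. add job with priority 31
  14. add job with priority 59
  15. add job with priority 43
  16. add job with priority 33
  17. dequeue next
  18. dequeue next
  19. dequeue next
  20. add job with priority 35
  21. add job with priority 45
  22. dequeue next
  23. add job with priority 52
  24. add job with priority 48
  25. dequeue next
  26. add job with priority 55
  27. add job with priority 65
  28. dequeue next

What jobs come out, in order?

36, 40, 32, 31, 33, 39, 35, 43, 45

insert 60 → {60}
insert 36 → {36, 60}
insert 63 → {36, 60, 63}
dequeue next → 36; now {60, 63}
insert 40 → {40, 60, 63}
insert 58 → {40, 58, 60, 63}
dequeue next → 40; now {58, 60, 63}
insert 62 → {58, 60, 62, 63}
insert 49 → {49, 58, 60, 62, 63}
insert 39 → {39, 49, 58, 60, 62, 63}
insert 32 → {32, 39, 49, 58, 60, 62, 63}
dequeue next → 32; now {39, 49, 58, 60, 62, 63}
insert 31 → {31, 39, 49, 58, 60, 62, 63}
insert 59 → {31, 39, 49, 58, 59, 60, 62, 63}
insert 43 → {31, 39, 43, 49, 58, 59, 60, 62, 63}
insert 33 → {31, 33, 39, 43, 49, 58, 59, 60, 62, 63}
dequeue next → 31; now {33, 39, 43, 49, 58, 59, 60, 62, 63}
dequeue next → 33; now {39, 43, 49, 58, 59, 60, 62, 63}
dequeue next → 39; now {43, 49, 58, 59, 60, 62, 63}
insert 35 → {35, 43, 49, 58, 59, 60, 62, 63}
insert 45 → {35, 43, 45, 49, 58, 59, 60, 62, 63}
dequeue next → 35; now {43, 45, 49, 58, 59, 60, 62, 63}
insert 52 → {43, 45, 49, 52, 58, 59, 60, 62, 63}
insert 48 → {43, 45, 48, 49, 52, 58, 59, 60, 62, 63}
dequeue next → 43; now {45, 48, 49, 52, 58, 59, 60, 62, 63}
insert 55 → {45, 48, 49, 52, 55, 58, 59, 60, 62, 63}
insert 65 → {45, 48, 49, 52, 55, 58, 59, 60, 62, 63, 65}
dequeue next → 45; now {48, 49, 52, 55, 58, 59, 60, 62, 63, 65}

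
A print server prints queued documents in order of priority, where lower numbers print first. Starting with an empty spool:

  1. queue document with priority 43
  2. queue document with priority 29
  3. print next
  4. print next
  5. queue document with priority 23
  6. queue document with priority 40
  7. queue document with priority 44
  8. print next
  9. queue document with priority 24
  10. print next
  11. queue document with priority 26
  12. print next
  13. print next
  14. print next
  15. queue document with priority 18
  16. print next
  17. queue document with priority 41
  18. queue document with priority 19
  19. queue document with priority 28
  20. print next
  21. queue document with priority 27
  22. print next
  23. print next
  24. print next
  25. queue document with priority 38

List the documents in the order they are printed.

insert 43 → {43}
insert 29 → {29, 43}
print next → 29; now {43}
print next → 43; now {}
insert 23 → {23}
insert 40 → {23, 40}
insert 44 → {23, 40, 44}
print next → 23; now {40, 44}
insert 24 → {24, 40, 44}
print next → 24; now {40, 44}
insert 26 → {26, 40, 44}
print next → 26; now {40, 44}
print next → 40; now {44}
print next → 44; now {}
insert 18 → {18}
print next → 18; now {}
insert 41 → {41}
insert 19 → {19, 41}
insert 28 → {19, 28, 41}
print next → 19; now {28, 41}
insert 27 → {27, 28, 41}
print next → 27; now {28, 41}
print next → 28; now {41}
print next → 41; now {}
insert 38 → {38}

29 → 43 → 23 → 24 → 26 → 40 → 44 → 18 → 19 → 27 → 28 → 41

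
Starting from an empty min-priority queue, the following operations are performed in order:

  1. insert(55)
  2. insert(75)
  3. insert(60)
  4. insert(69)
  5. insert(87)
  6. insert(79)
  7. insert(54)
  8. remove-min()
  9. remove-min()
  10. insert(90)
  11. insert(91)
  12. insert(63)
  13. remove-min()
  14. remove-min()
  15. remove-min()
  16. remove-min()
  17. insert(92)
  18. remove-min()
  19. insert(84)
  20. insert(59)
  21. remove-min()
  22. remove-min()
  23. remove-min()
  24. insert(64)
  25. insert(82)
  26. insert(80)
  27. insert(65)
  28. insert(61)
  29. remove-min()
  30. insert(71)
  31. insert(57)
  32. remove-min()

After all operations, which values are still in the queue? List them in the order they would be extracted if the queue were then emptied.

64 → 65 → 71 → 80 → 82 → 90 → 91 → 92

insert 55 → {55}
insert 75 → {55, 75}
insert 60 → {55, 60, 75}
insert 69 → {55, 60, 69, 75}
insert 87 → {55, 60, 69, 75, 87}
insert 79 → {55, 60, 69, 75, 79, 87}
insert 54 → {54, 55, 60, 69, 75, 79, 87}
remove-min → 54; now {55, 60, 69, 75, 79, 87}
remove-min → 55; now {60, 69, 75, 79, 87}
insert 90 → {60, 69, 75, 79, 87, 90}
insert 91 → {60, 69, 75, 79, 87, 90, 91}
insert 63 → {60, 63, 69, 75, 79, 87, 90, 91}
remove-min → 60; now {63, 69, 75, 79, 87, 90, 91}
remove-min → 63; now {69, 75, 79, 87, 90, 91}
remove-min → 69; now {75, 79, 87, 90, 91}
remove-min → 75; now {79, 87, 90, 91}
insert 92 → {79, 87, 90, 91, 92}
remove-min → 79; now {87, 90, 91, 92}
insert 84 → {84, 87, 90, 91, 92}
insert 59 → {59, 84, 87, 90, 91, 92}
remove-min → 59; now {84, 87, 90, 91, 92}
remove-min → 84; now {87, 90, 91, 92}
remove-min → 87; now {90, 91, 92}
insert 64 → {64, 90, 91, 92}
insert 82 → {64, 82, 90, 91, 92}
insert 80 → {64, 80, 82, 90, 91, 92}
insert 65 → {64, 65, 80, 82, 90, 91, 92}
insert 61 → {61, 64, 65, 80, 82, 90, 91, 92}
remove-min → 61; now {64, 65, 80, 82, 90, 91, 92}
insert 71 → {64, 65, 71, 80, 82, 90, 91, 92}
insert 57 → {57, 64, 65, 71, 80, 82, 90, 91, 92}
remove-min → 57; now {64, 65, 71, 80, 82, 90, 91, 92}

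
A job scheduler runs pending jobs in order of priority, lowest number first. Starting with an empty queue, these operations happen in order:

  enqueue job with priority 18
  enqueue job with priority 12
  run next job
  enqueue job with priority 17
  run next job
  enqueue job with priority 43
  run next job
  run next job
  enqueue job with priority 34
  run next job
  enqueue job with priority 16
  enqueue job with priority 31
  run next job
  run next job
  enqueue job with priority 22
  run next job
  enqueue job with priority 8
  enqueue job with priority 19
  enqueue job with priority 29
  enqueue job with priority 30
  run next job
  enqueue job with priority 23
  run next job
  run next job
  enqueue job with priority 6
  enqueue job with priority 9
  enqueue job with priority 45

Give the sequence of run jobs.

12 → 17 → 18 → 43 → 34 → 16 → 31 → 22 → 8 → 19 → 23

insert 18 → {18}
insert 12 → {12, 18}
run next job → 12; now {18}
insert 17 → {17, 18}
run next job → 17; now {18}
insert 43 → {18, 43}
run next job → 18; now {43}
run next job → 43; now {}
insert 34 → {34}
run next job → 34; now {}
insert 16 → {16}
insert 31 → {16, 31}
run next job → 16; now {31}
run next job → 31; now {}
insert 22 → {22}
run next job → 22; now {}
insert 8 → {8}
insert 19 → {8, 19}
insert 29 → {8, 19, 29}
insert 30 → {8, 19, 29, 30}
run next job → 8; now {19, 29, 30}
insert 23 → {19, 23, 29, 30}
run next job → 19; now {23, 29, 30}
run next job → 23; now {29, 30}
insert 6 → {6, 29, 30}
insert 9 → {6, 9, 29, 30}
insert 45 → {6, 9, 29, 30, 45}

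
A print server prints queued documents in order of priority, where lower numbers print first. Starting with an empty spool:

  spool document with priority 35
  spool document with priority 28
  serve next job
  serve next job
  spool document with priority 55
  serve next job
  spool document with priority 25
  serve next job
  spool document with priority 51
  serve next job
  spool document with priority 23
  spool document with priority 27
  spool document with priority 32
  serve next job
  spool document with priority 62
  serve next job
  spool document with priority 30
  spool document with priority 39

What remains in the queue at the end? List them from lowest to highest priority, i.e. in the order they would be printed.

[30, 32, 39, 62]

insert 35 → {35}
insert 28 → {28, 35}
serve next job → 28; now {35}
serve next job → 35; now {}
insert 55 → {55}
serve next job → 55; now {}
insert 25 → {25}
serve next job → 25; now {}
insert 51 → {51}
serve next job → 51; now {}
insert 23 → {23}
insert 27 → {23, 27}
insert 32 → {23, 27, 32}
serve next job → 23; now {27, 32}
insert 62 → {27, 32, 62}
serve next job → 27; now {32, 62}
insert 30 → {30, 32, 62}
insert 39 → {30, 32, 39, 62}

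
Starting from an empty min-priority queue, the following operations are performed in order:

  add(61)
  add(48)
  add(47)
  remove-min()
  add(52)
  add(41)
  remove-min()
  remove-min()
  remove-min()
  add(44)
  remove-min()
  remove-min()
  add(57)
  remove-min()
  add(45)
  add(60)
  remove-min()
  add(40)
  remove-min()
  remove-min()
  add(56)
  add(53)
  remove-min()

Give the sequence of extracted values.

[47, 41, 48, 52, 44, 61, 57, 45, 40, 60, 53]

insert 61 → {61}
insert 48 → {48, 61}
insert 47 → {47, 48, 61}
remove-min → 47; now {48, 61}
insert 52 → {48, 52, 61}
insert 41 → {41, 48, 52, 61}
remove-min → 41; now {48, 52, 61}
remove-min → 48; now {52, 61}
remove-min → 52; now {61}
insert 44 → {44, 61}
remove-min → 44; now {61}
remove-min → 61; now {}
insert 57 → {57}
remove-min → 57; now {}
insert 45 → {45}
insert 60 → {45, 60}
remove-min → 45; now {60}
insert 40 → {40, 60}
remove-min → 40; now {60}
remove-min → 60; now {}
insert 56 → {56}
insert 53 → {53, 56}
remove-min → 53; now {56}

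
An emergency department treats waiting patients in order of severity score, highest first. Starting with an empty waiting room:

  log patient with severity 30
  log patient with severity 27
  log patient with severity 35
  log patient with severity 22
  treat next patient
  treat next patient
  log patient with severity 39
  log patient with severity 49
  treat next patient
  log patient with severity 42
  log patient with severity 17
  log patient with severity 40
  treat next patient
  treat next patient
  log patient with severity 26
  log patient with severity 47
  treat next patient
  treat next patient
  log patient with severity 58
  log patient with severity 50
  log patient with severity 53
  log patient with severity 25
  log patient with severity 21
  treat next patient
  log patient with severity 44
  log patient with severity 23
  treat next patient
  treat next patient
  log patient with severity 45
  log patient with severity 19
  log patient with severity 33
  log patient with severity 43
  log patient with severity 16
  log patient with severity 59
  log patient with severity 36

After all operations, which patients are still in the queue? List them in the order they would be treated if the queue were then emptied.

[59, 45, 44, 43, 36, 33, 27, 26, 25, 23, 22, 21, 19, 17, 16]

insert 30 → {30}
insert 27 → {30, 27}
insert 35 → {35, 30, 27}
insert 22 → {35, 30, 27, 22}
treat next patient → 35; now {30, 27, 22}
treat next patient → 30; now {27, 22}
insert 39 → {39, 27, 22}
insert 49 → {49, 39, 27, 22}
treat next patient → 49; now {39, 27, 22}
insert 42 → {42, 39, 27, 22}
insert 17 → {42, 39, 27, 22, 17}
insert 40 → {42, 40, 39, 27, 22, 17}
treat next patient → 42; now {40, 39, 27, 22, 17}
treat next patient → 40; now {39, 27, 22, 17}
insert 26 → {39, 27, 26, 22, 17}
insert 47 → {47, 39, 27, 26, 22, 17}
treat next patient → 47; now {39, 27, 26, 22, 17}
treat next patient → 39; now {27, 26, 22, 17}
insert 58 → {58, 27, 26, 22, 17}
insert 50 → {58, 50, 27, 26, 22, 17}
insert 53 → {58, 53, 50, 27, 26, 22, 17}
insert 25 → {58, 53, 50, 27, 26, 25, 22, 17}
insert 21 → {58, 53, 50, 27, 26, 25, 22, 21, 17}
treat next patient → 58; now {53, 50, 27, 26, 25, 22, 21, 17}
insert 44 → {53, 50, 44, 27, 26, 25, 22, 21, 17}
insert 23 → {53, 50, 44, 27, 26, 25, 23, 22, 21, 17}
treat next patient → 53; now {50, 44, 27, 26, 25, 23, 22, 21, 17}
treat next patient → 50; now {44, 27, 26, 25, 23, 22, 21, 17}
insert 45 → {45, 44, 27, 26, 25, 23, 22, 21, 17}
insert 19 → {45, 44, 27, 26, 25, 23, 22, 21, 19, 17}
insert 33 → {45, 44, 33, 27, 26, 25, 23, 22, 21, 19, 17}
insert 43 → {45, 44, 43, 33, 27, 26, 25, 23, 22, 21, 19, 17}
insert 16 → {45, 44, 43, 33, 27, 26, 25, 23, 22, 21, 19, 17, 16}
insert 59 → {59, 45, 44, 43, 33, 27, 26, 25, 23, 22, 21, 19, 17, 16}
insert 36 → {59, 45, 44, 43, 36, 33, 27, 26, 25, 23, 22, 21, 19, 17, 16}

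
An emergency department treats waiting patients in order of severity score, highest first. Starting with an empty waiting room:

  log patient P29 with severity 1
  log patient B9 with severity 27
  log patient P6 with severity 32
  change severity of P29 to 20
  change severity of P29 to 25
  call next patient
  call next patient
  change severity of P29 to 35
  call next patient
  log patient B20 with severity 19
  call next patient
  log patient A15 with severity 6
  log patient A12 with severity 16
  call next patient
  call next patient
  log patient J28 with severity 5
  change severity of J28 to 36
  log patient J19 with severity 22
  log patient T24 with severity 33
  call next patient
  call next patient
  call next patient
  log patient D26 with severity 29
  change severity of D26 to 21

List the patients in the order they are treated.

P6, B9, P29, B20, A12, A15, J28, T24, J19

add P29 (severity 1) → {P29:1}
add B9 (severity 27) → {B9:27, P29:1}
add P6 (severity 32) → {P6:32, B9:27, P29:1}
update P29 to severity 20 → {P6:32, B9:27, P29:20}
update P29 to severity 25 → {P6:32, B9:27, P29:25}
call next patient → P6; now {B9:27, P29:25}
call next patient → B9; now {P29:25}
update P29 to severity 35 → {P29:35}
call next patient → P29; now {}
add B20 (severity 19) → {B20:19}
call next patient → B20; now {}
add A15 (severity 6) → {A15:6}
add A12 (severity 16) → {A12:16, A15:6}
call next patient → A12; now {A15:6}
call next patient → A15; now {}
add J28 (severity 5) → {J28:5}
update J28 to severity 36 → {J28:36}
add J19 (severity 22) → {J28:36, J19:22}
add T24 (severity 33) → {J28:36, T24:33, J19:22}
call next patient → J28; now {T24:33, J19:22}
call next patient → T24; now {J19:22}
call next patient → J19; now {}
add D26 (severity 29) → {D26:29}
update D26 to severity 21 → {D26:21}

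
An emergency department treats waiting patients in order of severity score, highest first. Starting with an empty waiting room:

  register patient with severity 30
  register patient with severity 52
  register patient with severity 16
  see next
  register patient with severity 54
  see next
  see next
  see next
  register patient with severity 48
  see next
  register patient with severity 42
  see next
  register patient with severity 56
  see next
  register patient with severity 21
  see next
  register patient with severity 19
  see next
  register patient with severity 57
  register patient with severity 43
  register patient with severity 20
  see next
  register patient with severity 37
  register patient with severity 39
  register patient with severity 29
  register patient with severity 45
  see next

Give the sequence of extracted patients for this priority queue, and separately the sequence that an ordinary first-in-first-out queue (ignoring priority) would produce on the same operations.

priority queue: [52, 54, 30, 16, 48, 42, 56, 21, 19, 57, 45]; FIFO queue: 30, 52, 16, 54, 48, 42, 56, 21, 19, 57, 43

insert 30 → {30}
insert 52 → {52, 30}
insert 16 → {52, 30, 16}
see next → 52; now {30, 16}
insert 54 → {54, 30, 16}
see next → 54; now {30, 16}
see next → 30; now {16}
see next → 16; now {}
insert 48 → {48}
see next → 48; now {}
insert 42 → {42}
see next → 42; now {}
insert 56 → {56}
see next → 56; now {}
insert 21 → {21}
see next → 21; now {}
insert 19 → {19}
see next → 19; now {}
insert 57 → {57}
insert 43 → {57, 43}
insert 20 → {57, 43, 20}
see next → 57; now {43, 20}
insert 37 → {43, 37, 20}
insert 39 → {43, 39, 37, 20}
insert 29 → {43, 39, 37, 29, 20}
insert 45 → {45, 43, 39, 37, 29, 20}
see next → 45; now {43, 39, 37, 29, 20}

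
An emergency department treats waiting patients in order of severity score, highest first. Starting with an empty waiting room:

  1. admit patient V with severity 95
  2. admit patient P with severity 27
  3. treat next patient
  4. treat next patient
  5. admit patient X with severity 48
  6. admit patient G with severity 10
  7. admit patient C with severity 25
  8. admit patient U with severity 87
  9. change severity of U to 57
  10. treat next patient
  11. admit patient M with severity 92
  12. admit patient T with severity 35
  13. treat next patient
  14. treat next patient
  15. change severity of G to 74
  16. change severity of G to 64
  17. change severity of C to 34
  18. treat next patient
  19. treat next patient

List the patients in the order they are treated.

add V (severity 95) → {V:95}
add P (severity 27) → {V:95, P:27}
treat next patient → V; now {P:27}
treat next patient → P; now {}
add X (severity 48) → {X:48}
add G (severity 10) → {X:48, G:10}
add C (severity 25) → {X:48, C:25, G:10}
add U (severity 87) → {U:87, X:48, C:25, G:10}
update U to severity 57 → {U:57, X:48, C:25, G:10}
treat next patient → U; now {X:48, C:25, G:10}
add M (severity 92) → {M:92, X:48, C:25, G:10}
add T (severity 35) → {M:92, X:48, T:35, C:25, G:10}
treat next patient → M; now {X:48, T:35, C:25, G:10}
treat next patient → X; now {T:35, C:25, G:10}
update G to severity 74 → {G:74, T:35, C:25}
update G to severity 64 → {G:64, T:35, C:25}
update C to severity 34 → {G:64, T:35, C:34}
treat next patient → G; now {T:35, C:34}
treat next patient → T; now {C:34}

[V, P, U, M, X, G, T]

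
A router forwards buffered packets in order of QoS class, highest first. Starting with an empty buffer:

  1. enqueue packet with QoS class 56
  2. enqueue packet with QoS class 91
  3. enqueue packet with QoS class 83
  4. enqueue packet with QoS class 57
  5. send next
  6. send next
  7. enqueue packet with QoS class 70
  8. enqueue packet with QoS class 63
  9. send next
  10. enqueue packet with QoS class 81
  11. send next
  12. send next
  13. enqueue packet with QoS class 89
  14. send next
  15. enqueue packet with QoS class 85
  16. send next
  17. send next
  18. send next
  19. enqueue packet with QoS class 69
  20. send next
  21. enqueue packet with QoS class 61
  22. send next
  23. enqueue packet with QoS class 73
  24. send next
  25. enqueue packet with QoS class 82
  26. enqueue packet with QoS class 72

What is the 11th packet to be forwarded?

61

insert 56 → {56}
insert 91 → {91, 56}
insert 83 → {91, 83, 56}
insert 57 → {91, 83, 57, 56}
send next → 91; now {83, 57, 56}
send next → 83; now {57, 56}
insert 70 → {70, 57, 56}
insert 63 → {70, 63, 57, 56}
send next → 70; now {63, 57, 56}
insert 81 → {81, 63, 57, 56}
send next → 81; now {63, 57, 56}
send next → 63; now {57, 56}
insert 89 → {89, 57, 56}
send next → 89; now {57, 56}
insert 85 → {85, 57, 56}
send next → 85; now {57, 56}
send next → 57; now {56}
send next → 56; now {}
insert 69 → {69}
send next → 69; now {}
insert 61 → {61}
send next → 61; now {}
insert 73 → {73}
send next → 73; now {}
insert 82 → {82}
insert 72 → {82, 72}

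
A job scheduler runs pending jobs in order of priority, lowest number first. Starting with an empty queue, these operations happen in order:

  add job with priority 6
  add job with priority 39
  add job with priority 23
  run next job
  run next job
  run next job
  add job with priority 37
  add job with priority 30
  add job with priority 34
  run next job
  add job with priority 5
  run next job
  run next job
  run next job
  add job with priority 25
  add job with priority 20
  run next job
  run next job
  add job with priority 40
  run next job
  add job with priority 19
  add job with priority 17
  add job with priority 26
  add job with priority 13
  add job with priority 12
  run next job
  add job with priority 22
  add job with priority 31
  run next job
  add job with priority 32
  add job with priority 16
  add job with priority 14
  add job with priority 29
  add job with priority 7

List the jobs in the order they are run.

insert 6 → {6}
insert 39 → {6, 39}
insert 23 → {6, 23, 39}
run next job → 6; now {23, 39}
run next job → 23; now {39}
run next job → 39; now {}
insert 37 → {37}
insert 30 → {30, 37}
insert 34 → {30, 34, 37}
run next job → 30; now {34, 37}
insert 5 → {5, 34, 37}
run next job → 5; now {34, 37}
run next job → 34; now {37}
run next job → 37; now {}
insert 25 → {25}
insert 20 → {20, 25}
run next job → 20; now {25}
run next job → 25; now {}
insert 40 → {40}
run next job → 40; now {}
insert 19 → {19}
insert 17 → {17, 19}
insert 26 → {17, 19, 26}
insert 13 → {13, 17, 19, 26}
insert 12 → {12, 13, 17, 19, 26}
run next job → 12; now {13, 17, 19, 26}
insert 22 → {13, 17, 19, 22, 26}
insert 31 → {13, 17, 19, 22, 26, 31}
run next job → 13; now {17, 19, 22, 26, 31}
insert 32 → {17, 19, 22, 26, 31, 32}
insert 16 → {16, 17, 19, 22, 26, 31, 32}
insert 14 → {14, 16, 17, 19, 22, 26, 31, 32}
insert 29 → {14, 16, 17, 19, 22, 26, 29, 31, 32}
insert 7 → {7, 14, 16, 17, 19, 22, 26, 29, 31, 32}

6, 23, 39, 30, 5, 34, 37, 20, 25, 40, 12, 13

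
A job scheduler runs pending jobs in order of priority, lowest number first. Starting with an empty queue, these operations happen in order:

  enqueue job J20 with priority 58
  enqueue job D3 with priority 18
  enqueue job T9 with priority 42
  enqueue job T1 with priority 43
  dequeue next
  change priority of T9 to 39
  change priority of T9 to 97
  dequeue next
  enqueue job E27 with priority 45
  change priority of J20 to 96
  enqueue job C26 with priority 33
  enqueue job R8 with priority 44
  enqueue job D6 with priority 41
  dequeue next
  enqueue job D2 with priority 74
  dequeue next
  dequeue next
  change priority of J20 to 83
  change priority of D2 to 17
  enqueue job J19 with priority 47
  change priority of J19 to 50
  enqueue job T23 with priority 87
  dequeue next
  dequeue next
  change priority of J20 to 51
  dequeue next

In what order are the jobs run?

add J20 (priority 58) → {J20:58}
add D3 (priority 18) → {D3:18, J20:58}
add T9 (priority 42) → {D3:18, T9:42, J20:58}
add T1 (priority 43) → {D3:18, T9:42, T1:43, J20:58}
dequeue next → D3; now {T9:42, T1:43, J20:58}
update T9 to priority 39 → {T9:39, T1:43, J20:58}
update T9 to priority 97 → {T1:43, J20:58, T9:97}
dequeue next → T1; now {J20:58, T9:97}
add E27 (priority 45) → {E27:45, J20:58, T9:97}
update J20 to priority 96 → {E27:45, J20:96, T9:97}
add C26 (priority 33) → {C26:33, E27:45, J20:96, T9:97}
add R8 (priority 44) → {C26:33, R8:44, E27:45, J20:96, T9:97}
add D6 (priority 41) → {C26:33, D6:41, R8:44, E27:45, J20:96, T9:97}
dequeue next → C26; now {D6:41, R8:44, E27:45, J20:96, T9:97}
add D2 (priority 74) → {D6:41, R8:44, E27:45, D2:74, J20:96, T9:97}
dequeue next → D6; now {R8:44, E27:45, D2:74, J20:96, T9:97}
dequeue next → R8; now {E27:45, D2:74, J20:96, T9:97}
update J20 to priority 83 → {E27:45, D2:74, J20:83, T9:97}
update D2 to priority 17 → {D2:17, E27:45, J20:83, T9:97}
add J19 (priority 47) → {D2:17, E27:45, J19:47, J20:83, T9:97}
update J19 to priority 50 → {D2:17, E27:45, J19:50, J20:83, T9:97}
add T23 (priority 87) → {D2:17, E27:45, J19:50, J20:83, T23:87, T9:97}
dequeue next → D2; now {E27:45, J19:50, J20:83, T23:87, T9:97}
dequeue next → E27; now {J19:50, J20:83, T23:87, T9:97}
update J20 to priority 51 → {J19:50, J20:51, T23:87, T9:97}
dequeue next → J19; now {J20:51, T23:87, T9:97}

[D3, T1, C26, D6, R8, D2, E27, J19]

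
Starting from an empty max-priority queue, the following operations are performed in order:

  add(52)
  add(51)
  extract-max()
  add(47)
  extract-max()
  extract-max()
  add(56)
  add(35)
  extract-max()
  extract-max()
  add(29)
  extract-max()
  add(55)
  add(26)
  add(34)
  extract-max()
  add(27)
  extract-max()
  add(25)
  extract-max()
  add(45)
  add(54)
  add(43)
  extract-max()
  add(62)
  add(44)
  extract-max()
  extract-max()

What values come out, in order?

52 → 51 → 47 → 56 → 35 → 29 → 55 → 34 → 27 → 54 → 62 → 45

insert 52 → {52}
insert 51 → {52, 51}
extract-max → 52; now {51}
insert 47 → {51, 47}
extract-max → 51; now {47}
extract-max → 47; now {}
insert 56 → {56}
insert 35 → {56, 35}
extract-max → 56; now {35}
extract-max → 35; now {}
insert 29 → {29}
extract-max → 29; now {}
insert 55 → {55}
insert 26 → {55, 26}
insert 34 → {55, 34, 26}
extract-max → 55; now {34, 26}
insert 27 → {34, 27, 26}
extract-max → 34; now {27, 26}
insert 25 → {27, 26, 25}
extract-max → 27; now {26, 25}
insert 45 → {45, 26, 25}
insert 54 → {54, 45, 26, 25}
insert 43 → {54, 45, 43, 26, 25}
extract-max → 54; now {45, 43, 26, 25}
insert 62 → {62, 45, 43, 26, 25}
insert 44 → {62, 45, 44, 43, 26, 25}
extract-max → 62; now {45, 44, 43, 26, 25}
extract-max → 45; now {44, 43, 26, 25}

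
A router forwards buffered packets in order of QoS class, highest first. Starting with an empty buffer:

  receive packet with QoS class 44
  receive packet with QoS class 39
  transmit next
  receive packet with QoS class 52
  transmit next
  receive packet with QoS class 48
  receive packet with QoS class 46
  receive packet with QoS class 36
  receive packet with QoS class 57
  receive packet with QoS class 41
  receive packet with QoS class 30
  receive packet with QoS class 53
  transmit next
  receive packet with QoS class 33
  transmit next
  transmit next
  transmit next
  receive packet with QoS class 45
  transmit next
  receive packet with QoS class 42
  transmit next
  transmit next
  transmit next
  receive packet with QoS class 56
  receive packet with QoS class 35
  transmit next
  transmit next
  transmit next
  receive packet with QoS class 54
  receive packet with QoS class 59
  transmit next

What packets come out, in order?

insert 44 → {44}
insert 39 → {44, 39}
transmit next → 44; now {39}
insert 52 → {52, 39}
transmit next → 52; now {39}
insert 48 → {48, 39}
insert 46 → {48, 46, 39}
insert 36 → {48, 46, 39, 36}
insert 57 → {57, 48, 46, 39, 36}
insert 41 → {57, 48, 46, 41, 39, 36}
insert 30 → {57, 48, 46, 41, 39, 36, 30}
insert 53 → {57, 53, 48, 46, 41, 39, 36, 30}
transmit next → 57; now {53, 48, 46, 41, 39, 36, 30}
insert 33 → {53, 48, 46, 41, 39, 36, 33, 30}
transmit next → 53; now {48, 46, 41, 39, 36, 33, 30}
transmit next → 48; now {46, 41, 39, 36, 33, 30}
transmit next → 46; now {41, 39, 36, 33, 30}
insert 45 → {45, 41, 39, 36, 33, 30}
transmit next → 45; now {41, 39, 36, 33, 30}
insert 42 → {42, 41, 39, 36, 33, 30}
transmit next → 42; now {41, 39, 36, 33, 30}
transmit next → 41; now {39, 36, 33, 30}
transmit next → 39; now {36, 33, 30}
insert 56 → {56, 36, 33, 30}
insert 35 → {56, 36, 35, 33, 30}
transmit next → 56; now {36, 35, 33, 30}
transmit next → 36; now {35, 33, 30}
transmit next → 35; now {33, 30}
insert 54 → {54, 33, 30}
insert 59 → {59, 54, 33, 30}
transmit next → 59; now {54, 33, 30}

44 → 52 → 57 → 53 → 48 → 46 → 45 → 42 → 41 → 39 → 56 → 36 → 35 → 59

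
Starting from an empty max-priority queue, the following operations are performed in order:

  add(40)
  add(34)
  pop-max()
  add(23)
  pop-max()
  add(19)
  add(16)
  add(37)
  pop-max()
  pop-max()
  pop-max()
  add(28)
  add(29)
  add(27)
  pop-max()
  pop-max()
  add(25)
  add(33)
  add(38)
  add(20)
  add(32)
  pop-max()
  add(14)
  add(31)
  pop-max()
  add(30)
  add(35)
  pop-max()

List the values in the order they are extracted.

40, 34, 37, 23, 19, 29, 28, 38, 33, 35

insert 40 → {40}
insert 34 → {40, 34}
pop-max → 40; now {34}
insert 23 → {34, 23}
pop-max → 34; now {23}
insert 19 → {23, 19}
insert 16 → {23, 19, 16}
insert 37 → {37, 23, 19, 16}
pop-max → 37; now {23, 19, 16}
pop-max → 23; now {19, 16}
pop-max → 19; now {16}
insert 28 → {28, 16}
insert 29 → {29, 28, 16}
insert 27 → {29, 28, 27, 16}
pop-max → 29; now {28, 27, 16}
pop-max → 28; now {27, 16}
insert 25 → {27, 25, 16}
insert 33 → {33, 27, 25, 16}
insert 38 → {38, 33, 27, 25, 16}
insert 20 → {38, 33, 27, 25, 20, 16}
insert 32 → {38, 33, 32, 27, 25, 20, 16}
pop-max → 38; now {33, 32, 27, 25, 20, 16}
insert 14 → {33, 32, 27, 25, 20, 16, 14}
insert 31 → {33, 32, 31, 27, 25, 20, 16, 14}
pop-max → 33; now {32, 31, 27, 25, 20, 16, 14}
insert 30 → {32, 31, 30, 27, 25, 20, 16, 14}
insert 35 → {35, 32, 31, 30, 27, 25, 20, 16, 14}
pop-max → 35; now {32, 31, 30, 27, 25, 20, 16, 14}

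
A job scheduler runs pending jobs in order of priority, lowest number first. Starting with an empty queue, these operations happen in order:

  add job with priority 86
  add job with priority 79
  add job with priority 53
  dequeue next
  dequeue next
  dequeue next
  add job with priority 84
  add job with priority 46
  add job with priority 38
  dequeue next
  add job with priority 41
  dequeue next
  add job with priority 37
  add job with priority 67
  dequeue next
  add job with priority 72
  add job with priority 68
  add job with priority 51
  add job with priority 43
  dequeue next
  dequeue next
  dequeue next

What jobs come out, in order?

53 → 79 → 86 → 38 → 41 → 37 → 43 → 46 → 51

insert 86 → {86}
insert 79 → {79, 86}
insert 53 → {53, 79, 86}
dequeue next → 53; now {79, 86}
dequeue next → 79; now {86}
dequeue next → 86; now {}
insert 84 → {84}
insert 46 → {46, 84}
insert 38 → {38, 46, 84}
dequeue next → 38; now {46, 84}
insert 41 → {41, 46, 84}
dequeue next → 41; now {46, 84}
insert 37 → {37, 46, 84}
insert 67 → {37, 46, 67, 84}
dequeue next → 37; now {46, 67, 84}
insert 72 → {46, 67, 72, 84}
insert 68 → {46, 67, 68, 72, 84}
insert 51 → {46, 51, 67, 68, 72, 84}
insert 43 → {43, 46, 51, 67, 68, 72, 84}
dequeue next → 43; now {46, 51, 67, 68, 72, 84}
dequeue next → 46; now {51, 67, 68, 72, 84}
dequeue next → 51; now {67, 68, 72, 84}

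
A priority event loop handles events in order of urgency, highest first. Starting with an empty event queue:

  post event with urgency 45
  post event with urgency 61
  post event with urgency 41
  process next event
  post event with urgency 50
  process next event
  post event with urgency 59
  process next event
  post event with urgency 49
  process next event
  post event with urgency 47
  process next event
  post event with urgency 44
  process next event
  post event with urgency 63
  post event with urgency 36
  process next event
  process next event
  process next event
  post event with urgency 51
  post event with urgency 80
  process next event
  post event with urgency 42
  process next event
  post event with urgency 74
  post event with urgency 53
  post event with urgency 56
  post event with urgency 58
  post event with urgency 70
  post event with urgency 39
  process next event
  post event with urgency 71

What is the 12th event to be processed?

74

insert 45 → {45}
insert 61 → {61, 45}
insert 41 → {61, 45, 41}
process next event → 61; now {45, 41}
insert 50 → {50, 45, 41}
process next event → 50; now {45, 41}
insert 59 → {59, 45, 41}
process next event → 59; now {45, 41}
insert 49 → {49, 45, 41}
process next event → 49; now {45, 41}
insert 47 → {47, 45, 41}
process next event → 47; now {45, 41}
insert 44 → {45, 44, 41}
process next event → 45; now {44, 41}
insert 63 → {63, 44, 41}
insert 36 → {63, 44, 41, 36}
process next event → 63; now {44, 41, 36}
process next event → 44; now {41, 36}
process next event → 41; now {36}
insert 51 → {51, 36}
insert 80 → {80, 51, 36}
process next event → 80; now {51, 36}
insert 42 → {51, 42, 36}
process next event → 51; now {42, 36}
insert 74 → {74, 42, 36}
insert 53 → {74, 53, 42, 36}
insert 56 → {74, 56, 53, 42, 36}
insert 58 → {74, 58, 56, 53, 42, 36}
insert 70 → {74, 70, 58, 56, 53, 42, 36}
insert 39 → {74, 70, 58, 56, 53, 42, 39, 36}
process next event → 74; now {70, 58, 56, 53, 42, 39, 36}
insert 71 → {71, 70, 58, 56, 53, 42, 39, 36}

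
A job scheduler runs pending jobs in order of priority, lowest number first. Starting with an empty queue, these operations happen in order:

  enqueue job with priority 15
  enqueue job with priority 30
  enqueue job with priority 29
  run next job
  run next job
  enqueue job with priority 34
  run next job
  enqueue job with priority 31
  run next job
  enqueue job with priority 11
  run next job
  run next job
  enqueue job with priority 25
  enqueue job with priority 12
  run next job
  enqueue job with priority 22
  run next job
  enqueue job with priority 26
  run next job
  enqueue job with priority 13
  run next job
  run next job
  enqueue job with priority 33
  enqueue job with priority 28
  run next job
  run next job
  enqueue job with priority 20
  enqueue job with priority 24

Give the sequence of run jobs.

[15, 29, 30, 31, 11, 34, 12, 22, 25, 13, 26, 28, 33]

insert 15 → {15}
insert 30 → {15, 30}
insert 29 → {15, 29, 30}
run next job → 15; now {29, 30}
run next job → 29; now {30}
insert 34 → {30, 34}
run next job → 30; now {34}
insert 31 → {31, 34}
run next job → 31; now {34}
insert 11 → {11, 34}
run next job → 11; now {34}
run next job → 34; now {}
insert 25 → {25}
insert 12 → {12, 25}
run next job → 12; now {25}
insert 22 → {22, 25}
run next job → 22; now {25}
insert 26 → {25, 26}
run next job → 25; now {26}
insert 13 → {13, 26}
run next job → 13; now {26}
run next job → 26; now {}
insert 33 → {33}
insert 28 → {28, 33}
run next job → 28; now {33}
run next job → 33; now {}
insert 20 → {20}
insert 24 → {20, 24}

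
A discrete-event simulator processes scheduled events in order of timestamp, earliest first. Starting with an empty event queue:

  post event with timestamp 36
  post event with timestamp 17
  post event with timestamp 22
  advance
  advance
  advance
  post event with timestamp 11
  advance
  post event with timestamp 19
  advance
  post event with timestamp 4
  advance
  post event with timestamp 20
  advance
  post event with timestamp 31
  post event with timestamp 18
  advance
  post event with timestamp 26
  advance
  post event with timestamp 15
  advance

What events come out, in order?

insert 36 → {36}
insert 17 → {17, 36}
insert 22 → {17, 22, 36}
advance → 17; now {22, 36}
advance → 22; now {36}
advance → 36; now {}
insert 11 → {11}
advance → 11; now {}
insert 19 → {19}
advance → 19; now {}
insert 4 → {4}
advance → 4; now {}
insert 20 → {20}
advance → 20; now {}
insert 31 → {31}
insert 18 → {18, 31}
advance → 18; now {31}
insert 26 → {26, 31}
advance → 26; now {31}
insert 15 → {15, 31}
advance → 15; now {31}

17 → 22 → 36 → 11 → 19 → 4 → 20 → 18 → 26 → 15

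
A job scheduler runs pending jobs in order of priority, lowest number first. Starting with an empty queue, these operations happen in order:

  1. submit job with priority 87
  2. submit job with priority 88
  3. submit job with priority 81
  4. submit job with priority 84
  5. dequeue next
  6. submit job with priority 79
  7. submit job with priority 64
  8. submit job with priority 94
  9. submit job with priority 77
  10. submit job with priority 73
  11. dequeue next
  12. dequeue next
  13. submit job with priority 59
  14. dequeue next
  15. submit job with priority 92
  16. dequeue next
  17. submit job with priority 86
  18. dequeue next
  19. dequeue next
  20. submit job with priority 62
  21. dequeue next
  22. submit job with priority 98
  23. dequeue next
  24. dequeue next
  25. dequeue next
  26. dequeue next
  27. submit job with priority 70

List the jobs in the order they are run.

insert 87 → {87}
insert 88 → {87, 88}
insert 81 → {81, 87, 88}
insert 84 → {81, 84, 87, 88}
dequeue next → 81; now {84, 87, 88}
insert 79 → {79, 84, 87, 88}
insert 64 → {64, 79, 84, 87, 88}
insert 94 → {64, 79, 84, 87, 88, 94}
insert 77 → {64, 77, 79, 84, 87, 88, 94}
insert 73 → {64, 73, 77, 79, 84, 87, 88, 94}
dequeue next → 64; now {73, 77, 79, 84, 87, 88, 94}
dequeue next → 73; now {77, 79, 84, 87, 88, 94}
insert 59 → {59, 77, 79, 84, 87, 88, 94}
dequeue next → 59; now {77, 79, 84, 87, 88, 94}
insert 92 → {77, 79, 84, 87, 88, 92, 94}
dequeue next → 77; now {79, 84, 87, 88, 92, 94}
insert 86 → {79, 84, 86, 87, 88, 92, 94}
dequeue next → 79; now {84, 86, 87, 88, 92, 94}
dequeue next → 84; now {86, 87, 88, 92, 94}
insert 62 → {62, 86, 87, 88, 92, 94}
dequeue next → 62; now {86, 87, 88, 92, 94}
insert 98 → {86, 87, 88, 92, 94, 98}
dequeue next → 86; now {87, 88, 92, 94, 98}
dequeue next → 87; now {88, 92, 94, 98}
dequeue next → 88; now {92, 94, 98}
dequeue next → 92; now {94, 98}
insert 70 → {70, 94, 98}

81, 64, 73, 59, 77, 79, 84, 62, 86, 87, 88, 92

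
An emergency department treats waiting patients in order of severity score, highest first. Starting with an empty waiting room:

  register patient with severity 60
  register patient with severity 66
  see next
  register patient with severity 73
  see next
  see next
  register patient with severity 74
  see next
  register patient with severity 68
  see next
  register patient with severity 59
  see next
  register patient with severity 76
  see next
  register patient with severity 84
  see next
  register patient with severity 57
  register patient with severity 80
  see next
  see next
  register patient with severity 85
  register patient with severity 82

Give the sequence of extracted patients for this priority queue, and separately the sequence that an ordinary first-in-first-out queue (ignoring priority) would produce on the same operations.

priority queue: 66 → 73 → 60 → 74 → 68 → 59 → 76 → 84 → 80 → 57; FIFO queue: [60, 66, 73, 74, 68, 59, 76, 84, 57, 80]

insert 60 → {60}
insert 66 → {66, 60}
see next → 66; now {60}
insert 73 → {73, 60}
see next → 73; now {60}
see next → 60; now {}
insert 74 → {74}
see next → 74; now {}
insert 68 → {68}
see next → 68; now {}
insert 59 → {59}
see next → 59; now {}
insert 76 → {76}
see next → 76; now {}
insert 84 → {84}
see next → 84; now {}
insert 57 → {57}
insert 80 → {80, 57}
see next → 80; now {57}
see next → 57; now {}
insert 85 → {85}
insert 82 → {85, 82}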